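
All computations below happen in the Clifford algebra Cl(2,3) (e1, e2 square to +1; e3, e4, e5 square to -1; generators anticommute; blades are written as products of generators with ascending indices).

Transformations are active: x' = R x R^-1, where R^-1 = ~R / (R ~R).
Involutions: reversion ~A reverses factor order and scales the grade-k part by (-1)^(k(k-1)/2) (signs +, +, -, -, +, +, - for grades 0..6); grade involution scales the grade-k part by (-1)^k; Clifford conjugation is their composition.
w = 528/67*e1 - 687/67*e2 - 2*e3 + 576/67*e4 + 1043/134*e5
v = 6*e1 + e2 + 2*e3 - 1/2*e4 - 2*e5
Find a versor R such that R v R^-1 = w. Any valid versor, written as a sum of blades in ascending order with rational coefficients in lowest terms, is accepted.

Why this works: both vectors square to 115/4, so q(v) = q(w) and R = v + w = 930/67*e1 - 620/67*e2 + 1085/134*e4 + 775/134*e5 carries v to w — its own direction survives, the complement (v - w)/2 flips.
Answer: 930/67*e1 - 620/67*e2 + 1085/134*e4 + 775/134*e5


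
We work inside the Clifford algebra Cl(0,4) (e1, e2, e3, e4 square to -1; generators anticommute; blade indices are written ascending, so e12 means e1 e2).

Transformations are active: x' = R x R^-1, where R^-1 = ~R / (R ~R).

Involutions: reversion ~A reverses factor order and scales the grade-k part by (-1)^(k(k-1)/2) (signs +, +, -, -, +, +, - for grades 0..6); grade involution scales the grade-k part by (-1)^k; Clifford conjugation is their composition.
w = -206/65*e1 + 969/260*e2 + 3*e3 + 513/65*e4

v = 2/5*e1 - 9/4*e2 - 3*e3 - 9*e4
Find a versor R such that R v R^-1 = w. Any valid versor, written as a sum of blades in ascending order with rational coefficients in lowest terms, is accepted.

Construction: equal norms (both -38089/400) license R = v + w = -36/13*e1 + 96/65*e2 - 72/65*e4 — nothing changes along that direction, while (v - w)/2 changes sign, so v maps onto w.
Answer: -36/13*e1 + 96/65*e2 - 72/65*e4


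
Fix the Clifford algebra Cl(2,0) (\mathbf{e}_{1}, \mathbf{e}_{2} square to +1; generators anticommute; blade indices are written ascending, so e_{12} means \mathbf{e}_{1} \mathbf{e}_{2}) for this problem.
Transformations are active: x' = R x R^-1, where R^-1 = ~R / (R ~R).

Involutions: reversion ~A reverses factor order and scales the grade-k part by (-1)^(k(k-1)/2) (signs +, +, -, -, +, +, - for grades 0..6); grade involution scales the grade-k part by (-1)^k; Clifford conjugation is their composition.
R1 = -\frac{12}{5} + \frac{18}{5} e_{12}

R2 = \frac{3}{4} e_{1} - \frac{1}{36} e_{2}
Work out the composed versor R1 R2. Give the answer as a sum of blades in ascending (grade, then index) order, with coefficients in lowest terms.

Distribute over the terms of R1 (each basis-blade product reordered to ascending indices, repeated generators contracted through their squares):
(-\frac{12}{5}) R2 = -\frac{9}{5} e_{1} + \frac{1}{15} e_{2}
(\frac{18}{5} e_{12}) R2 = -\frac{1}{10} e_{1} - \frac{27}{10} e_{2}
Summing the partial products and collecting blades:
Answer: -\frac{19}{10} e_{1} - \frac{79}{30} e_{2}


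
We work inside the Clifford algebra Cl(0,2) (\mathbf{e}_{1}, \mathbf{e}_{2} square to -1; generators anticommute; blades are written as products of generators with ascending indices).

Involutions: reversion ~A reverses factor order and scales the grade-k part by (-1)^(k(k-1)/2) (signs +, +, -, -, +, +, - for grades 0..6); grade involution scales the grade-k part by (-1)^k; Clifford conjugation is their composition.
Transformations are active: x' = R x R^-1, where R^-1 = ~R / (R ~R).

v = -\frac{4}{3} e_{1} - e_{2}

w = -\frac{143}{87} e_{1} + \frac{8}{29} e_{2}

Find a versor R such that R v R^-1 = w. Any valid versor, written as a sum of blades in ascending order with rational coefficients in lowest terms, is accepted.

Take R = v + w = -\frac{259}{87} e_{1} - \frac{21}{29} e_{2}. Because q(v) = q(w) = -\frac{25}{9}, conjugation by R sends v exactly to w.
Answer: -\frac{259}{87} e_{1} - \frac{21}{29} e_{2}


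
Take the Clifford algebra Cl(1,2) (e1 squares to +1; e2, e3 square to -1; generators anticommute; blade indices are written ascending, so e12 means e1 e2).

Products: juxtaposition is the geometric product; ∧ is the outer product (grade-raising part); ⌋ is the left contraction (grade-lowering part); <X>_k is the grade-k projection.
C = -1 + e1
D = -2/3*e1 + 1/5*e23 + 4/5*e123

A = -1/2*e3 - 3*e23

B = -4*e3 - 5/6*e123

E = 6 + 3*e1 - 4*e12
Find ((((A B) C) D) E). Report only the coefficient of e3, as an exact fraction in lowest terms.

step 1: -2 - 5/2*e1 - 12*e2 - 5/12*e12
step 2: -1/2 + 1/2*e1 + 149/12*e2 + 149/12*e12
step 3: -1/3 + 1/3*e1 + 149/18*e2 + 149/20*e3 + 149/18*e12 + 149/20*e13 + 3/10*e23 - 3/10*e123
step 4: -307/9 - 289/9*e1 + 47/2*e2 + 471/20*e3 + 157/6*e12 + 423/20*e13 - 289/10*e23 - 307/10*e123
Answer: 471/20


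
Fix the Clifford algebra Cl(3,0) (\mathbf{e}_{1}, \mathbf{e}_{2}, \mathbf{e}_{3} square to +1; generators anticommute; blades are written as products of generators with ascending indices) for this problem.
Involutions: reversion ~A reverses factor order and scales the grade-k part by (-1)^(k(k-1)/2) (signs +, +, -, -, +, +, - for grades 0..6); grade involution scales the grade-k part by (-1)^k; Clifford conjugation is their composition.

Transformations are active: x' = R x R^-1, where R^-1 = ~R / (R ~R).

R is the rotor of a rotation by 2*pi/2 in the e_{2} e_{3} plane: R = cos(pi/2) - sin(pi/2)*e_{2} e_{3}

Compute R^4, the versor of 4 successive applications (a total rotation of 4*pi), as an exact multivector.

The rotor phase is half the rotation angle and phases add under composition, so 4 steps in the e_{2} e_{3} plane accumulate phase 4*(pi/2) = 2 \pi: R^4 = cos(2 \pi) - sin(2 \pi)*e_{2} e_{3}.
cos(2 \pi) = 1 and sin(2 \pi) = 0, so R^4 = 1. The total rotation 4*pi is 2 full turns, so every vector returns to itself, yet the rotor is +1, back on the identity sheet (an even number of 2*pi turns).
Answer: 1


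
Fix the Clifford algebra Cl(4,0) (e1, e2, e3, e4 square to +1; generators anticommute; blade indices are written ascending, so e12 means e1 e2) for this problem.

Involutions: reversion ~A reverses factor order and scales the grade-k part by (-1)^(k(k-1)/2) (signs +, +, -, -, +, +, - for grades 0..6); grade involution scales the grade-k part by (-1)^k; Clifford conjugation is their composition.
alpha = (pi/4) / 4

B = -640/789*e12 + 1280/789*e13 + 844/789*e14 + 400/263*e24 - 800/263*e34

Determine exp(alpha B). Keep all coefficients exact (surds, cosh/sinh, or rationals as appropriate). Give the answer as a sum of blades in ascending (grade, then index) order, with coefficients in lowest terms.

B^2 term by term: the squares give (-640/789)^2*(e12)^2 + (1280/789)^2*(e13)^2 + (844/789)^2*(e14)^2 + (400/263)^2*(e24)^2 + (-800/263)^2*(e34)^2 = 409600/622521*(-1) + 1638400/622521*(-1) + 712336/622521*(-1) + 160000/69169*(-1) + 640000/69169*(-1) = -16 (each basis 2-blade squares to minus the product of its generators' squares); cross terms between blades sharing an index anticommute and cancel; the commuting (index-disjoint) pairs give grade-4 terms 2*c*c'*(blade product), which cancel blade by blade — e1234: 1024000/207507 - 1024000/207507 = 0 — confirming B is simple. So B^2 = -16.
B^2 = -16 — the series telescopes trigonometrically here: l = 4, alpha*l = pi/4, so exp(alpha B) = cos(pi/4) + (sin(pi/4)/4)*B = sqrt(2)/2 + (sqrt(2)/8)*B.
Answer: sqrt(2)/2 - 80*sqrt(2)/789*e12 + 160*sqrt(2)/789*e13 + 211*sqrt(2)/1578*e14 + 50*sqrt(2)/263*e24 - 100*sqrt(2)/263*e34


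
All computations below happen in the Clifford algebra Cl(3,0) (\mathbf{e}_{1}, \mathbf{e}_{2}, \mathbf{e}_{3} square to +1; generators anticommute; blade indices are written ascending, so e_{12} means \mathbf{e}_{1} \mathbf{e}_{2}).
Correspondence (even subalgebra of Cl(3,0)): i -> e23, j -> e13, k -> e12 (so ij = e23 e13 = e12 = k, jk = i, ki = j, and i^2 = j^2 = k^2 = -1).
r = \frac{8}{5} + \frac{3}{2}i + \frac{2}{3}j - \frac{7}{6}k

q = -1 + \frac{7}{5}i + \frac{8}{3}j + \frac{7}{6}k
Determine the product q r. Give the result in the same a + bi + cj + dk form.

In blades: q = -1 + \frac{7}{6} e_{12} + \frac{8}{3} e_{13} + \frac{7}{5} e_{23}, r = \frac{8}{5} - \frac{7}{6} e_{12} + \frac{2}{3} e_{13} + \frac{3}{2} e_{23}.
Distribute q over r term by term (generator squares from the signature, products reordered to ascending indices): (-1)*r = -\frac{8}{5} + \frac{7}{6} e_{12} - \frac{2}{3} e_{13} - \frac{3}{2} e_{23}; (\frac{7}{6} e_{12})*r = \frac{49}{36} + \frac{28}{15} e_{12} + \frac{7}{4} e_{13} - \frac{7}{9} e_{23}; (\frac{8}{3} e_{13})*r = -\frac{16}{9} - 4 e_{12} + \frac{64}{15} e_{13} - \frac{28}{9} e_{23}; (\frac{7}{5} e_{23})*r = -\frac{21}{10} + \frac{14}{15} e_{12} + \frac{49}{30} e_{13} + \frac{56}{25} e_{23}.
Sum: -\frac{247}{60} - \frac{1}{30} e_{12} + \frac{419}{60} e_{13} - \frac{1417}{450} e_{23}; translating back through the correspondence:
Answer: -\frac{247}{60} - \frac{1417}{450}i + \frac{419}{60}j - \frac{1}{30}k


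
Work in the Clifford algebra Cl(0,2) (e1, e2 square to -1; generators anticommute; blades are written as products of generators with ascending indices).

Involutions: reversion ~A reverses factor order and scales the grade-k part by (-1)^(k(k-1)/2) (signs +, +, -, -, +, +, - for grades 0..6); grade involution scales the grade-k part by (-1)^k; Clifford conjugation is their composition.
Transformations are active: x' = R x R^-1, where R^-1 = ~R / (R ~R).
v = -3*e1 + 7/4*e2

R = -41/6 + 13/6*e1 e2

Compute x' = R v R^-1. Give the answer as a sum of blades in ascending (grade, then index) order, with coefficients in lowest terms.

~R = -41/6 - 13/6*e1 e2, and R ~R = 925/18, so R^-1 = ~R / (925/18).
R v = 401/24*e1 - 443/24*e2
Answer: -5341/3700*e1 + 2922/925*e2


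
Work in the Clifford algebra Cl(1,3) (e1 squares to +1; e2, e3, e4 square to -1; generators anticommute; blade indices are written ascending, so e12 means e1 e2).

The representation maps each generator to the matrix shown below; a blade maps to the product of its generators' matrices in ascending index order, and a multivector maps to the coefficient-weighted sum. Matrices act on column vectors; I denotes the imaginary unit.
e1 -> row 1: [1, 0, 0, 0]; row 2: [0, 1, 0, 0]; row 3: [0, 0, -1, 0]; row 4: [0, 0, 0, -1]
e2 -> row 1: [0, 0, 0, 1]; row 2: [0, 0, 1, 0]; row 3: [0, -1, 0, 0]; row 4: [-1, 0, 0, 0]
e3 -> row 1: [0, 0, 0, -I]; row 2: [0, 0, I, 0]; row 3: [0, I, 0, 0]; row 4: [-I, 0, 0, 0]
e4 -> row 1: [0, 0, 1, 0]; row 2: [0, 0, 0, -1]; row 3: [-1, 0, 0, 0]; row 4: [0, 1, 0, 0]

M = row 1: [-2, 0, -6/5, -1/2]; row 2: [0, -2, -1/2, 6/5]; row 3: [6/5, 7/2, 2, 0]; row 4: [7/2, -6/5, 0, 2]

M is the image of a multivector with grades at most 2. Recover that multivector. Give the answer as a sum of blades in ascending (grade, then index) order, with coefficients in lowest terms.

Method: the blade images are trace-orthogonal — tr(rho(e_A) rho(e_B)^-1) = 4 if A = B and 0 otherwise — and rho(e_A)^-1 = (e_A)^2 * rho(e_A) with (e_A)^2 = +1 or -1, so the coefficient of e_A in the preimage is (e_A)^2 * tr(M rho(e_A))/4.
Nonzero projections over blades of grade <= 2: e1: (e1)^2 = +1, tr(M rho(e1)) = -8, coefficient -2; e2: (e2)^2 = -1, tr(M rho(e2)) = 8, coefficient -2; e4: (e4)^2 = -1, tr(M rho(e4)) = 24/5, coefficient -6/5; e12: (e12)^2 = +1, tr(M rho(e12)) = 6, coefficient 3/2. Every other blade of grade <= 2 projects to 0.
Answer: -2*e1 - 2*e2 - 6/5*e4 + 3/2*e12


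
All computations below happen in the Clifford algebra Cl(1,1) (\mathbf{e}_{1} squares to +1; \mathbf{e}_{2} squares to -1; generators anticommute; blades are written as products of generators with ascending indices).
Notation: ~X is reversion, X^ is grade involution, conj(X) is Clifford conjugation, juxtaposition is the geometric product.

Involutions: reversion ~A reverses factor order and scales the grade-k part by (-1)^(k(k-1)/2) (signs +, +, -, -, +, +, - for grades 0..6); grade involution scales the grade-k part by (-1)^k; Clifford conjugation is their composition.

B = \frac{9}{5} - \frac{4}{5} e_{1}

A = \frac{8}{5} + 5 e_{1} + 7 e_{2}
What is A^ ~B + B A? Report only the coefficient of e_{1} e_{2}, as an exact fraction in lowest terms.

first term: \frac{172}{25} - \frac{257}{25} e_{1} - \frac{63}{5} e_{2} - \frac{28}{5} e_{1} e_{2}
second term: -\frac{28}{25} + \frac{193}{25} e_{1} + \frac{63}{5} e_{2} - \frac{28}{5} e_{1} e_{2}
Answer: -\frac{56}{5}


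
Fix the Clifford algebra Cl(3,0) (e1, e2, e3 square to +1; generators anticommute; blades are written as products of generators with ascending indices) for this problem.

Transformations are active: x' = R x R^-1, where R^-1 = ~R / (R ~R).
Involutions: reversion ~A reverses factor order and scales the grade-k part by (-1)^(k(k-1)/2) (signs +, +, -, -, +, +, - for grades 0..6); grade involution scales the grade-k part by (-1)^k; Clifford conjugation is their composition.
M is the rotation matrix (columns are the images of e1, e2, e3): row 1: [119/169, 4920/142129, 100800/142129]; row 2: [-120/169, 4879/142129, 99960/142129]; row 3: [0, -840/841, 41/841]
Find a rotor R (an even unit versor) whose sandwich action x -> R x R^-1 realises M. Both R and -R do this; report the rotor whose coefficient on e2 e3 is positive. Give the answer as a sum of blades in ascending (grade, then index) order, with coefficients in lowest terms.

Method: write R = a + b12*e1 e2 + b13*e1 e3 + b23*e2 e3 with a^2 + b12^2 + b13^2 + b23^2 = 1 (so R^-1 = ~R). Expanding the columns R e_j ~R gives tr M = 4a^2 - 1 and, from the antisymmetric part, M21 - M12 = -4a*b12, M13 - M31 = 4a*b13, M32 - M23 = -4a*b23.
Here tr M = 111887/142129, so a^2 = (1 + tr M)/4 = 63504/142129 and a = ±252/377. Taking a = 252/377: M21 - M12 = -105840/142129, M13 - M31 = 100800/142129, M32 - M23 = -241920/142129, giving b12 = 105/377, b13 = 100/377, b23 = 240/377, i.e. R = 252/377 + 105/377*e1 e2 + 100/377*e1 e3 + 240/377*e2 e3.
Its e2 e3 coefficient is already positive.
Answer: 252/377 + 105/377*e1 e2 + 100/377*e1 e3 + 240/377*e2 e3. Why the constraint matters: R and -R act identically through the sandwich — M has trace 111887/142129 either way — so only the sign condition on e2 e3 picks one of the two preimages.


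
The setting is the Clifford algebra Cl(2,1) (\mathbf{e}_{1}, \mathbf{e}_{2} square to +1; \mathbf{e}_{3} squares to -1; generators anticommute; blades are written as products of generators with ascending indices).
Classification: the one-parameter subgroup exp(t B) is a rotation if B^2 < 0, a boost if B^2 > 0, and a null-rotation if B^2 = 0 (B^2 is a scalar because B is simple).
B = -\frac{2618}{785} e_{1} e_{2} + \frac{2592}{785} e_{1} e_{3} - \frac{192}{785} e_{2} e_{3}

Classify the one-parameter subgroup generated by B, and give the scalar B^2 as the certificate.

B^2 term by term: the squares give (-\frac{2618}{785})^2*(e_{1} e_{2})^2 + (\frac{2592}{785})^2*(e_{1} e_{3})^2 + (-\frac{192}{785})^2*(e_{2} e_{3})^2 = \frac{6853924}{616225}*(-1) + \frac{6718464}{616225}*(+1) + \frac{36864}{616225}*(+1) = -\frac{4}{25} (each basis 2-blade squares to minus the product of its generators' squares); cross terms between blades sharing an index anticommute and cancel. So B^2 = -\frac{4}{25}.
Answer: rotation, certificate B^2 = -\frac{4}{25}. No conjugation can change B^2 = -\frac{4}{25}; the sign gives the class.


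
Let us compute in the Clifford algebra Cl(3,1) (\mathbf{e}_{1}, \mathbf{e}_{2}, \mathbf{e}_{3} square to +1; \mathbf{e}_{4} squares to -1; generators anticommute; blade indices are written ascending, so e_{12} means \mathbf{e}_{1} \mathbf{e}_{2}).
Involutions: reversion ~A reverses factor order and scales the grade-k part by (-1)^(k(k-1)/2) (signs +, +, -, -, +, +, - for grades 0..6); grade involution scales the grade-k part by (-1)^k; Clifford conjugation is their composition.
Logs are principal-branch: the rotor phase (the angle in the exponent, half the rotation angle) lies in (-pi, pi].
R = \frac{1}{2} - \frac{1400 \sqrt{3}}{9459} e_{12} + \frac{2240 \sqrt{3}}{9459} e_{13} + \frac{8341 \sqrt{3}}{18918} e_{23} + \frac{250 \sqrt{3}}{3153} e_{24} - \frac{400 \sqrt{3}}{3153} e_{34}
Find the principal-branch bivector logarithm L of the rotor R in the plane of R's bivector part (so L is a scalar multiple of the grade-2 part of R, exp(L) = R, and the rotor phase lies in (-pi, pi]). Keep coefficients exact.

The scalar part of R is \frac{1}{2}, which pins the rotor phase on the principal branch; dividing the bivector part by the sine of that phase recovers the unit plane, and L is the phase times that plane.
Concretely: cos(phase) = \frac{1}{2} gives phase = ±\frac{\pi}{3}, and since phase/sin(phase) is even the sign is immaterial: L = (phase/sin(phase)) * <R>_2 = (\frac{2 \sqrt{3} \pi}{9}) * <R>_2.
Answer: - \frac{2800 \pi}{28377} e_{12} + \frac{4480 \pi}{28377} e_{13} + \frac{8341 \pi}{28377} e_{23} + \frac{500 \pi}{9459} e_{24} - \frac{800 \pi}{9459} e_{34}


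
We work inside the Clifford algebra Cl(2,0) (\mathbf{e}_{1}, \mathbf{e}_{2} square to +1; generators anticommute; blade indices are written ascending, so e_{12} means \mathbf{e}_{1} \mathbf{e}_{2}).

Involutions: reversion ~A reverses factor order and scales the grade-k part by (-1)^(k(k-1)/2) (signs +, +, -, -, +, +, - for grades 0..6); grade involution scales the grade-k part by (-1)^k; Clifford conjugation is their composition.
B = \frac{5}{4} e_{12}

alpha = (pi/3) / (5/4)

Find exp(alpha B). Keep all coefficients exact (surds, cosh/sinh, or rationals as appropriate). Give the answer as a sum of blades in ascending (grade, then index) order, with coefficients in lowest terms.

B^2 = (\frac{5}{4})^2*(e_{12})^2 = \frac{25}{16}*(-1) = -\frac{25}{16} (a basis 2-blade squares to minus the product of its generators' squares).
B^2 = -\frac{25}{16} — circular case — the even/odd split gives cos and sin: l = \frac{5}{4}, alpha*l = \frac{\pi}{3}, so exp(alpha B) = cos(\frac{\pi}{3}) + (sin(\frac{\pi}{3})/(\frac{5}{4}))*B = \frac{1}{2} + (\frac{2 \sqrt{3}}{5})*B.
Answer: \frac{1}{2} + \frac{\sqrt{3}}{2} e_{12}


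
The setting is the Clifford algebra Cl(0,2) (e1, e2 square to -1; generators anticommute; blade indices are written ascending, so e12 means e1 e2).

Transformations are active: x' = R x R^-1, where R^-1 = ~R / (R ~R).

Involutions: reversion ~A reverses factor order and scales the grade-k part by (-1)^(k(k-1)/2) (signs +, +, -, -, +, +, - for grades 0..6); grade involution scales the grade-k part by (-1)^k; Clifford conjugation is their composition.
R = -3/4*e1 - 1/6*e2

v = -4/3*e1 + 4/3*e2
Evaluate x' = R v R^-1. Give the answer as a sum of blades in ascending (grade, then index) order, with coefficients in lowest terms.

~R = -3/4*e1 - 1/6*e2, and R ~R = -85/144, so R^-1 = ~R / (-85/144).
R v = -7/9 - 11/9*e12
Answer: -164/255*e1 - 452/255*e2


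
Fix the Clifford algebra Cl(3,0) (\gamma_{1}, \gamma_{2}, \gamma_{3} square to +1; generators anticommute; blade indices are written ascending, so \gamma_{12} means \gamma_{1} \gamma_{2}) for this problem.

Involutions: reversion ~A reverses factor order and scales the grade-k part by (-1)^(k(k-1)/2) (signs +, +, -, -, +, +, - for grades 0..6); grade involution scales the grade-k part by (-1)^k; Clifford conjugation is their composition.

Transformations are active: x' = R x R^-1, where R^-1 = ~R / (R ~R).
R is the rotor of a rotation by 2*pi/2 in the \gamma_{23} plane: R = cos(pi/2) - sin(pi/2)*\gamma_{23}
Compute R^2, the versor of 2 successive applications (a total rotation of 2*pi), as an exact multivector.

Because a rotor carries half the rotation angle, composing 2 copies of this \gamma_{23}-plane rotor multiplies the phase: 2*(pi/2) = \pi, hence R^2 = cos(\pi) - sin(\pi)*\gamma_{23}.
cos(\pi) = -1 and sin(\pi) = 0, so R^2 = -1. The total rotation 2*pi is 1 full turn, so every vector returns to itself, yet the rotor is -1, on the OTHER sheet of the double cover (an odd number of 2*pi turns).
Answer: -1


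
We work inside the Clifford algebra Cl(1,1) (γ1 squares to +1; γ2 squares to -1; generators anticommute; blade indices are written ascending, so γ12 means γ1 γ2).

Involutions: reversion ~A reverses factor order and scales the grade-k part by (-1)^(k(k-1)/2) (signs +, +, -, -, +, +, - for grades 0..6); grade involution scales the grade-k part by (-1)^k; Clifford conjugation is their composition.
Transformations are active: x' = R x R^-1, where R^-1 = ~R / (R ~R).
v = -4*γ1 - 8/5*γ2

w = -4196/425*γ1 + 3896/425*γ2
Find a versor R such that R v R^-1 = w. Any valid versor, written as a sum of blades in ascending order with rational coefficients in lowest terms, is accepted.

Sketch: the shared square 336/25 makes R = v + w = -5896/425*γ1 + 3216/425*γ2 the natural versor; its sandwich fixes that direction, negates (v - w)/2, and sends v to w.
Answer: -5896/425*γ1 + 3216/425*γ2


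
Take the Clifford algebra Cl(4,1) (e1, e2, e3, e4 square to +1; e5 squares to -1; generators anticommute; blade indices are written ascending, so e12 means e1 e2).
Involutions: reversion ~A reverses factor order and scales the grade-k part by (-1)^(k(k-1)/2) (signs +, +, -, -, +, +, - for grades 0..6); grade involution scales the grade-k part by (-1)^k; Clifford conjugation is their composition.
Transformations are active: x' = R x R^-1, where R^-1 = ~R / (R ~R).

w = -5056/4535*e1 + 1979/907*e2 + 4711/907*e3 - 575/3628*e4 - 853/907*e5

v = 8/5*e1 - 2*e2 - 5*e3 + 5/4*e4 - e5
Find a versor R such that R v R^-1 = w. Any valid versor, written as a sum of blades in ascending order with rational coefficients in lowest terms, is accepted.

The midline construction: v and w both square to 12849/400, so reflecting in their sum 440/907*e1 + 165/907*e2 + 176/907*e3 + 990/907*e4 - 1760/907*e5 exchanges them.
Answer: 440/907*e1 + 165/907*e2 + 176/907*e3 + 990/907*e4 - 1760/907*e5


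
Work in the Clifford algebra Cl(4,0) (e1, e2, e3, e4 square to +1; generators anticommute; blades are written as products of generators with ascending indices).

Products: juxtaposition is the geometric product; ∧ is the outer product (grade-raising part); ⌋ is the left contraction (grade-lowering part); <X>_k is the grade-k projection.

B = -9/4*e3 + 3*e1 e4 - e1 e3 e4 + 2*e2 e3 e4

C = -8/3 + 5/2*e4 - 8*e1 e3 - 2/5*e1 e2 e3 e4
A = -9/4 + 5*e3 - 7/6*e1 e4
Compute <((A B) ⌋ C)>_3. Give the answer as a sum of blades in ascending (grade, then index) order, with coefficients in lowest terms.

step 1: -31/4 + 299/48*e3 - 7/4*e1 e4 - 10*e2 e4 - 7/3*e1 e2 e3 - 123/8*e1 e3 e4 - 9/2*e2 e3 e4
step 2: 62/3 + 1549/30*e1 - 123/20*e2 - 2437/120*e4 + 66*e1 e3 - 7/10*e2 e3 - 299/120*e1 e2 e4 + 31/10*e1 e2 e3 e4
step 3: -299/120*e1 e2 e4
Answer: -299/120*e1 e2 e4


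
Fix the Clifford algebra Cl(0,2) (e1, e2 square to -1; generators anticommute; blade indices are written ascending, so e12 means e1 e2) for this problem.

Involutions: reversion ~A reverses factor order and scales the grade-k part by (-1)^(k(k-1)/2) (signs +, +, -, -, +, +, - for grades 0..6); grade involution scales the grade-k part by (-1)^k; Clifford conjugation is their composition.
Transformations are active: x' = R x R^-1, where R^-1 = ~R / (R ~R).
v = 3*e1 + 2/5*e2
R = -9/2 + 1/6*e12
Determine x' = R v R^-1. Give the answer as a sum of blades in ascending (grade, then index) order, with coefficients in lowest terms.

~R = -9/2 - 1/6*e12, and R ~R = 365/18, so R^-1 = ~R / (365/18).
R v = -407/30*e1 - 13/10*e2
Answer: 5514/1825*e1 + 323/1825*e2


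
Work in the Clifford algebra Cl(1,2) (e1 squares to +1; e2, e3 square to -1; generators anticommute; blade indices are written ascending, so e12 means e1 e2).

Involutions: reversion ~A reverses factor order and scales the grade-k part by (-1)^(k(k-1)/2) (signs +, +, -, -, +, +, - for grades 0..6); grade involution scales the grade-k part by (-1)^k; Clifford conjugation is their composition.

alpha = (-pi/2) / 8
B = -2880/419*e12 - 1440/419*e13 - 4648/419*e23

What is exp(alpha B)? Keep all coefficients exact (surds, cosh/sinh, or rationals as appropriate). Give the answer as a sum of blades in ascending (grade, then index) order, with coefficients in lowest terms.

B^2 term by term: the squares give (-2880/419)^2*(e12)^2 + (-1440/419)^2*(e13)^2 + (-4648/419)^2*(e23)^2 = 8294400/175561*(+1) + 2073600/175561*(+1) + 21603904/175561*(-1) = -64 (each basis 2-blade squares to minus the product of its generators' squares); cross terms between blades sharing an index anticommute and cancel. So B^2 = -64.
B^2 = -64 — a negative square means the series sums to a rotation: l = 8, alpha*l = -pi/2, so exp(alpha B) = cos(-pi/2) + (sin(-pi/2)/8)*B = 0 + (-1/8)*B.
Answer: 360/419*e12 + 180/419*e13 + 581/419*e23


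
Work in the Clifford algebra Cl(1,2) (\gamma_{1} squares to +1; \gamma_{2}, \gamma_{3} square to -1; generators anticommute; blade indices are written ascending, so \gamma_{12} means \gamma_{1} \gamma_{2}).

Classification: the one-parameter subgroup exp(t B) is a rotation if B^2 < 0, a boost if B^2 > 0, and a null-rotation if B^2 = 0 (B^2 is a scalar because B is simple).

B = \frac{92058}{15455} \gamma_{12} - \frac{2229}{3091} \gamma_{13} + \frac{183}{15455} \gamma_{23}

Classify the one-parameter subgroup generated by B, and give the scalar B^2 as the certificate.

B^2 term by term: the squares give (\frac{92058}{15455})^2*(\gamma_{12})^2 + (-\frac{2229}{3091})^2*(\gamma_{13})^2 + (\frac{183}{15455})^2*(\gamma_{23})^2 = \frac{8474675364}{238857025}*(+1) + \frac{4968441}{9554281}*(+1) + \frac{33489}{238857025}*(-1) = 36 (each basis 2-blade squares to minus the product of its generators' squares); cross terms between blades sharing an index anticommute and cancel. So B^2 = 36.
Answer: boost, certificate B^2 = 36. Check the certificate: B^2 = 36, and that sign is decisive whatever form B takes.


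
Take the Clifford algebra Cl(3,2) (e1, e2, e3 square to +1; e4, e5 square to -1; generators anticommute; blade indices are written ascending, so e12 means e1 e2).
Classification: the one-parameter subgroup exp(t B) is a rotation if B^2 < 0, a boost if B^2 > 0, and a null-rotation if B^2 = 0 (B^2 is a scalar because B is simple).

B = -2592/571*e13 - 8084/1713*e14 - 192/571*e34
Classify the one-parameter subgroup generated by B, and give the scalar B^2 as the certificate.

B^2 term by term: the squares give (-2592/571)^2*(e13)^2 + (-8084/1713)^2*(e14)^2 + (-192/571)^2*(e34)^2 = 6718464/326041*(-1) + 65351056/2934369*(+1) + 36864/326041*(+1) = 16/9 (each basis 2-blade squares to minus the product of its generators' squares); cross terms between blades sharing an index anticommute and cancel. So B^2 = 16/9.
Answer: boost, certificate B^2 = 16/9. The invariant at work: B^2 = 16/9 is unchanged by conjugation, hence its sign classifies the subgroup whatever basis B is written in.


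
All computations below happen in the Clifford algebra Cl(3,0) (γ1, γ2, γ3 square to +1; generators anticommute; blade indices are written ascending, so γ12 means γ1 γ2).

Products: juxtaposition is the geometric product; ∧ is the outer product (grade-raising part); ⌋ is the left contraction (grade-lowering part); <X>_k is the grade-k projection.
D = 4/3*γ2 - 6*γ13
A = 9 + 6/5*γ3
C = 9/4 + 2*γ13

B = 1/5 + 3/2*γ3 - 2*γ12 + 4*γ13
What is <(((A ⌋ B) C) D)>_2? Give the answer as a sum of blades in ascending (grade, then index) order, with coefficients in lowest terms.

step 1: 18/5 - 24/5*γ1 + 27/2*γ3 - 18*γ12 + 36*γ13
step 2: -639/10 - 189/5*γ1 + 831/40*γ3 - 81/2*γ12 + 441/5*γ13 + 36*γ23
step 3: 2646/5 + 1413/20*γ1 - 426/5*γ2 + 894/5*γ3 - 1332/5*γ12 + 1917/5*γ13 - 2707/10*γ23 - 588/5*γ123
step 4: -1332/5*γ12 + 1917/5*γ13 - 2707/10*γ23
Answer: -1332/5*γ12 + 1917/5*γ13 - 2707/10*γ23


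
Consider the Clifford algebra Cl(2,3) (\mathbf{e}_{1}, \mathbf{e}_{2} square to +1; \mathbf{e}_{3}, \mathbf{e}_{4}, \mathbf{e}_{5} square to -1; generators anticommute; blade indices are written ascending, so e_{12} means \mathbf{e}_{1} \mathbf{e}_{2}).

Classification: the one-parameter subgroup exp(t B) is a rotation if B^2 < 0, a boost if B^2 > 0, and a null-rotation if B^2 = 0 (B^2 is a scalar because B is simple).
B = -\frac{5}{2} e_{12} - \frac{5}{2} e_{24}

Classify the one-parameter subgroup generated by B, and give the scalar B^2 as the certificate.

B^2 term by term: the squares give (-\frac{5}{2})^2*(e_{12})^2 + (-\frac{5}{2})^2*(e_{24})^2 = \frac{25}{4}*(-1) + \frac{25}{4}*(+1) = 0 (each basis 2-blade squares to minus the product of its generators' squares); cross terms between blades sharing an index anticommute and cancel. So B^2 = 0.
Answer: null-rotation, certificate B^2 = 0. No conjugation can change B^2 = 0; the sign gives the class.


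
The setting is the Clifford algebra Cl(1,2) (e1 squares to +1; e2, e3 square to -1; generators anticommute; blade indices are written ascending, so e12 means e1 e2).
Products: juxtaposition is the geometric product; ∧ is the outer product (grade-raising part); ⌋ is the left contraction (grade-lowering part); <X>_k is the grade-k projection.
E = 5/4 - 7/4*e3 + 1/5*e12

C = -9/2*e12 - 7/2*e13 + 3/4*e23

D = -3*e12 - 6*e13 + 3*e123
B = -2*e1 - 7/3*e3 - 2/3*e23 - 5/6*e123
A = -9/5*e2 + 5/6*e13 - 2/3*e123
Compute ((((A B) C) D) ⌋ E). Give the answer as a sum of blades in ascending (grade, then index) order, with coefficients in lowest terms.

step 1: -5/9 + 3/2*e1 + 25/36*e2 + 7/15*e3 - 257/45*e12 + 3/2*e13 + 83/15*e23
step 2: 163/10 - 571/120*e1 - 32/5*e2 - 277/48*e3 + 2759/120*e12 - 3361/180*e13 - 1222/45*e23 + 131/90*e123
step 3: 4643/120 + 3247/24*e1 + 3161/40*e2 + 11179/120*e3 - 9337/48*e12 - 533/15*e13 + 21563/120*e23 + 445/16*e123
step 4: 13799/80 + 3161/200*e1 + 3247/120*e2 - 32501/480*e3 + 4643/600*e12
Answer: 13799/80 + 3161/200*e1 + 3247/120*e2 - 32501/480*e3 + 4643/600*e12


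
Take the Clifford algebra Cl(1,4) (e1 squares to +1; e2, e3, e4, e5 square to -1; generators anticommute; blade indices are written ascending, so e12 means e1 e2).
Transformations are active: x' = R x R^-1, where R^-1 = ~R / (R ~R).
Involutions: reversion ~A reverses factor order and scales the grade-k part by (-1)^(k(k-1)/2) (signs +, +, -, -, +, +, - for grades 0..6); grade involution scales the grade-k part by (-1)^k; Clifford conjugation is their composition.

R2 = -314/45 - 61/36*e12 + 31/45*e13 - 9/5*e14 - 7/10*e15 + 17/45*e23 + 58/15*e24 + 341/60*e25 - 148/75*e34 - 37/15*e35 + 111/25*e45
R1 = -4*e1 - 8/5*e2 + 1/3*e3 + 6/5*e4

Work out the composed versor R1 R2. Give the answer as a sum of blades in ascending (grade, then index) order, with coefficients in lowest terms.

Distribute over the terms of R1 (each basis-blade product reordered to ascending indices, repeated generators contracted through their squares):
(-4*e1) R2 = 1256/45*e1 + 61/9*e2 - 124/45*e3 + 36/5*e4 + 14/5*e5 - 68/45*e123 - 232/15*e124 - 341/15*e125 + 592/75*e134 + 148/15*e135 - 444/25*e145
(-8/5*e2) R2 = 122/45*e1 + 2512/225*e2 + 136/225*e3 + 464/75*e4 + 682/75*e5 + 248/225*e123 - 72/25*e124 - 28/25*e125 + 1184/375*e234 + 296/75*e235 - 888/125*e245
(1/3*e3) R2 = 31/135*e1 + 17/135*e2 - 314/135*e3 + 148/225*e4 + 37/45*e5 - 61/108*e123 + 3/5*e134 + 7/30*e135 - 58/45*e234 - 341/180*e235 + 37/25*e345
(6/5*e4) R2 = -54/25*e1 + 116/25*e2 - 296/125*e3 - 628/75*e4 - 666/125*e5 - 61/30*e124 + 62/75*e134 + 21/25*e145 + 34/75*e234 - 341/50*e245 + 74/25*e345
Summing the partial products and collecting blades:
Answer: 19367/675*e1 + 15328/675*e2 - 23102/3375*e3 + 1276/225*e4 + 8311/1125*e5 - 2629/2700*e123 - 1019/50*e124 - 1789/75*e125 + 233/25*e134 + 101/10*e135 - 423/25*e145 + 2612/1125*e234 + 1847/900*e235 - 3481/250*e245 + 111/25*e345


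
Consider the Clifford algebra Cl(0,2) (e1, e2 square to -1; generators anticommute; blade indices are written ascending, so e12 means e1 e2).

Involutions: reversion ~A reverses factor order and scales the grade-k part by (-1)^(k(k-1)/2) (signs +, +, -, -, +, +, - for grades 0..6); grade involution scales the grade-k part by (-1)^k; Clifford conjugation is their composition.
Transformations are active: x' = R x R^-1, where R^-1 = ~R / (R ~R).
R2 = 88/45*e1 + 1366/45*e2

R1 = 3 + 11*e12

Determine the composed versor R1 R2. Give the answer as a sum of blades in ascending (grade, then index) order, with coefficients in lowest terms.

Distribute over the terms of R1 (each basis-blade product reordered to ascending indices, repeated generators contracted through their squares):
(3) R2 = 88/15*e1 + 1366/15*e2
(11*e12) R2 = -15026/45*e1 + 968/45*e2
Summing the partial products and collecting blades:
Answer: -14762/45*e1 + 5066/45*e2


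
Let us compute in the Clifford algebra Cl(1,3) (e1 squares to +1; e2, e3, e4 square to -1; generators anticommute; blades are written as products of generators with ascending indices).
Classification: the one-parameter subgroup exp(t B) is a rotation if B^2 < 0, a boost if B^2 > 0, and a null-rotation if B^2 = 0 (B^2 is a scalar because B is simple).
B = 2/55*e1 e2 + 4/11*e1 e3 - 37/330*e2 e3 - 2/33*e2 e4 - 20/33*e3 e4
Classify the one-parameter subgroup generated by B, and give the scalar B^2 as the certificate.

B^2 term by term: the squares give (2/55)^2*(e1 e2)^2 + (4/11)^2*(e1 e3)^2 + (-37/330)^2*(e2 e3)^2 + (-2/33)^2*(e2 e4)^2 + (-20/33)^2*(e3 e4)^2 = 4/3025*(+1) + 16/121*(+1) + 1369/108900*(-1) + 4/1089*(-1) + 400/1089*(-1) = -1/4 (each basis 2-blade squares to minus the product of its generators' squares); cross terms between blades sharing an index anticommute and cancel; the commuting (index-disjoint) pairs give grade-4 terms 2*c*c'*(blade product), which cancel blade by blade — e1 e2 e3 e4: -16/363 + 16/363 = 0 — confirming B is simple. So B^2 = -1/4.
Answer: rotation, certificate B^2 = -1/4. Check the certificate: B^2 = -1/4, and that sign is decisive whatever form B takes.


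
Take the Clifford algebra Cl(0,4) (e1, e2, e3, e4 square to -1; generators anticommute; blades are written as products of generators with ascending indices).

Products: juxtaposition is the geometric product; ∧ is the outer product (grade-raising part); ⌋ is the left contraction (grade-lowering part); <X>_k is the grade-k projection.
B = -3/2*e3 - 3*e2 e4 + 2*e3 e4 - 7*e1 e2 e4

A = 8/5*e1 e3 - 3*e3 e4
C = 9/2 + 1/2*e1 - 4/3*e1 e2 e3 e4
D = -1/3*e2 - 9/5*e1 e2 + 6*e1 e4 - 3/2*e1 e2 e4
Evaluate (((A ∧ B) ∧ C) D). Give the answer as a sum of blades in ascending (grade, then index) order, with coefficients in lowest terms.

step 1: 24/5*e1 e2 e3 e4
step 2: 108/5*e1 e2 e3 e4
step 3: -162/5*e3 - 648/5*e2 e3 + 972/25*e3 e4 + 36/5*e1 e3 e4
Answer: -162/5*e3 - 648/5*e2 e3 + 972/25*e3 e4 + 36/5*e1 e3 e4


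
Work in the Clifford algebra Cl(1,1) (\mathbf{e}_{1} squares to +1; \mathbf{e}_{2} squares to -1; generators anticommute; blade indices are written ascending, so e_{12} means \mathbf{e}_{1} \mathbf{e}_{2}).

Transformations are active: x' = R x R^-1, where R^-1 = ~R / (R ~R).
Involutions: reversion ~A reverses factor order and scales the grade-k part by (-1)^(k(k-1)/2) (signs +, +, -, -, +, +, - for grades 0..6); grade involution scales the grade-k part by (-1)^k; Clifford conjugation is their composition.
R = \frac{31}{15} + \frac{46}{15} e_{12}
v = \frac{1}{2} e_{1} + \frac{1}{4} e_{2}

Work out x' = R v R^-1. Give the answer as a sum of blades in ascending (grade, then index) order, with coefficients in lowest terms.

~R = \frac{31}{15} - \frac{46}{15} e_{12}, and R ~R = -\frac{77}{15}, so R^-1 = ~R / (-\frac{77}{15}).
R v = \frac{4}{15} e_{1} - \frac{61}{60} e_{2}
Answer: -\frac{1651}{2310} e_{1} + \frac{2627}{4620} e_{2}


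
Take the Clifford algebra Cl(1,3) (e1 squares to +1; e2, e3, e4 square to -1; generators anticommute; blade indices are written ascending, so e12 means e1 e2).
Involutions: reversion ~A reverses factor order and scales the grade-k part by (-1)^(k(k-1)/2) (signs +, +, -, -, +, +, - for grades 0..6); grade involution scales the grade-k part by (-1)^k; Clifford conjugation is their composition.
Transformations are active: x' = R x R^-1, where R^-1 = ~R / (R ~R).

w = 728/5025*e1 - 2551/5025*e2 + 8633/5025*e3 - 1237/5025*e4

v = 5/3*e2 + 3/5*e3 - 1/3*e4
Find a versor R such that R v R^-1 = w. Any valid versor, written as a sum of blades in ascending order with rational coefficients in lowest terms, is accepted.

Construction: equal norms (both -731/225) license R = v + w = 728/5025*e1 + 5824/5025*e2 + 11648/5025*e3 - 2912/5025*e4 — nothing changes along that direction, while (v - w)/2 changes sign, so v maps onto w.
Answer: 728/5025*e1 + 5824/5025*e2 + 11648/5025*e3 - 2912/5025*e4


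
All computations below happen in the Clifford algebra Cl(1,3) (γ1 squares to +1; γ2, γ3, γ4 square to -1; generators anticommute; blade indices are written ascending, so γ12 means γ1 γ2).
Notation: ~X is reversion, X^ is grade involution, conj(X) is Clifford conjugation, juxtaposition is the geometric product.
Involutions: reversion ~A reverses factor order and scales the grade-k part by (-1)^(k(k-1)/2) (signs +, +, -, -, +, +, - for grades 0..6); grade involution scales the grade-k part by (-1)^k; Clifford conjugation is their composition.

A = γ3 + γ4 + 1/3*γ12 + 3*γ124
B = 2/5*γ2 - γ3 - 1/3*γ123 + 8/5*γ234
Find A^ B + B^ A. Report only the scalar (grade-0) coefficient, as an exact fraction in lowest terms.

first term: -1 - 2/15*γ1 - 1/9*γ3 - 1/3*γ12 - 24/5*γ13 - 6/5*γ14 + 2*γ23 - 6/5*γ24 - 2*γ34 - 1/3*γ123 - 8/15*γ134 - 10/3*γ1234
second term: -1 - 2/15*γ1 + 1/9*γ3 - 1/3*γ12 + 24/5*γ13 - 6/5*γ14 + 6/5*γ23 - 2*γ24 + 2*γ34 + 1/3*γ123 - 8/15*γ134 + 10/3*γ1234
Answer: -2


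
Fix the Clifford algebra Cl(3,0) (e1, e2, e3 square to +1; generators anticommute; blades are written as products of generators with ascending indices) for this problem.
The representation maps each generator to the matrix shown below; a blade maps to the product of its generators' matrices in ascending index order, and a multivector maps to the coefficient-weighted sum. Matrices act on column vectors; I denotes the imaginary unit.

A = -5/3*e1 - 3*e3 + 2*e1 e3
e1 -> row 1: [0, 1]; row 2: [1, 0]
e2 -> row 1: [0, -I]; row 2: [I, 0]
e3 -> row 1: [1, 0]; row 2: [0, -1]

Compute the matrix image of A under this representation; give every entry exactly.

Bivector images (products of the table entries): rho(e1 e3) = rho(e1)rho(e3) = row 1: [0, -1]; row 2: [1, 0].
M = (-5/3)*rho(e1) + (-3)*rho(e3) + (2)*rho(e1 e3), summed entrywise:
Answer: row 1: [-3, -11/3]; row 2: [1/3, 3]


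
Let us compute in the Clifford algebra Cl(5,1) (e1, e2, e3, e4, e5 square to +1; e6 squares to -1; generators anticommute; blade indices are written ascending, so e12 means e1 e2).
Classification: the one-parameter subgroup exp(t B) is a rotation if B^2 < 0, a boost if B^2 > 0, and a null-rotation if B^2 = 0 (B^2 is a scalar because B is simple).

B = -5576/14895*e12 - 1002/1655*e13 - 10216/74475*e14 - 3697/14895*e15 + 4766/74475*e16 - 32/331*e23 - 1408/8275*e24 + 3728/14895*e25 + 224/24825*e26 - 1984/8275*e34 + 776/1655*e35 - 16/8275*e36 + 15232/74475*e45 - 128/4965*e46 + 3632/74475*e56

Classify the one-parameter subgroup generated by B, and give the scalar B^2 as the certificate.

B^2 term by term: the squares give (-5576/14895)^2*(e12)^2 + (-1002/1655)^2*(e13)^2 + (-10216/74475)^2*(e14)^2 + (-3697/14895)^2*(e15)^2 + (4766/74475)^2*(e16)^2 + (-32/331)^2*(e23)^2 + (-1408/8275)^2*(e24)^2 + (3728/14895)^2*(e25)^2 + (224/24825)^2*(e26)^2 + (-1984/8275)^2*(e34)^2 + (776/1655)^2*(e35)^2 + (-16/8275)^2*(e36)^2 + (15232/74475)^2*(e45)^2 + (-128/4965)^2*(e46)^2 + (3632/74475)^2*(e56)^2 = 31091776/221861025*(-1) + 1004004/2739025*(-1) + 104366656/5546525625*(-1) + 13667809/221861025*(-1) + 22714756/5546525625*(+1) + 1024/109561*(-1) + 1982464/68475625*(-1) + 13897984/221861025*(-1) + 50176/616280625*(+1) + 3936256/68475625*(-1) + 602176/2739025*(-1) + 256/68475625*(+1) + 232013824/5546525625*(-1) + 16384/24651225*(+1) + 13191424/5546525625*(+1) = -1 (each basis 2-blade squares to minus the product of its generators' squares); cross terms between blades sharing an index anticommute and cancel; the commuting (index-disjoint) pairs give grade-4 terms 2*c*c'*(blade product), which cancel blade by blade — e1234: 22125568/123256125 - 2821632/13695125 + 653824/24651225 = 0; e1235: -8653952/24651225 + 2490304/8217075 + 236608/4930245 = 0; e1236: 178432/123256125 + 149632/13695125 - 305024/24651225 = 0; e1245: -169867264/1109305125 + 76170496/1109305125 + 10410752/123256125 = 0; e1246: 1427456/73953675 + 4576768/1848841875 - 13421056/616280625 = 0; e1256: -40504064/1109305125 + 1656256/369768375 + 35535296/1109305125 = 0; e1345: -10174976/41085375 + 15855232/123256125 + 14669696/123256125 = 0; e1346: 85504/2739025 - 326912/616280625 - 18911488/616280625 = 0; e1356: -2426176/41085375 - 118304/123256125 + 7396832/123256125 = 0; e1456: -74209024/5546525625 - 946432/73953675 + 145191424/5546525625 = 0; e2345: -974848/24651225 + 2185216/13695125 - 14792704/123256125 = 0; e2346: 8192/1643415 - 45056/68475625 - 888832/205426875 = 0; e2356: -232448/24651225 + 119296/123256125 + 347648/41085375 = 0; e2456: -10227712/616280625 + 954368/73953675 + 6823936/1848841875 = 0; e3456: -14411776/616280625 + 198656/8217075 - 487424/616280625 = 0 — confirming B is simple. So B^2 = -1.
Answer: rotation, certificate B^2 = -1. B^2 = -1 is basis-independent, so its sign is the whole story.
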